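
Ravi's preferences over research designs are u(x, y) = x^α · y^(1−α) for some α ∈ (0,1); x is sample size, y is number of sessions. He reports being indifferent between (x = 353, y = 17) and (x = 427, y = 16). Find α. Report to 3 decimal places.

α ≈ 0.242

Set the two utilities equal: 353^α·17^(1−α) = 427^α·16^(1−α).
Taking logs: α·ln 353 + (1−α)·ln 17 = α·ln 427 + (1−α)·ln 16, i.e. α·-0.190316 = (1−α)·-0.060625.
So α/(1−α) = (-0.060625)/(-0.190316) = 0.318549, and α = 0.318549/1.318549 ≈ 0.242.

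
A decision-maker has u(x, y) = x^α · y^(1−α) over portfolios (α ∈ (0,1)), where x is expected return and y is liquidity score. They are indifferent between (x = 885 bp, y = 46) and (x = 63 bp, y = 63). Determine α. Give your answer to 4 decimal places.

α ≈ 0.1064

The Cobb–Douglas utilities coincide, so 885^α·46^(1−α) = 63^α·63^(1−α).
(885/63)^α = (63/46)^(1−α); take logs: α·ln(885/63) = (1−α)·ln(63/46), i.e. α·2.6424529 = (1−α)·0.3144933.
With A = 2.6424529 and B = 0.3144933: α·A = (1−α)·B, so α = B/(A+B) = 0.3144933/2.9569462 ≈ 0.1064.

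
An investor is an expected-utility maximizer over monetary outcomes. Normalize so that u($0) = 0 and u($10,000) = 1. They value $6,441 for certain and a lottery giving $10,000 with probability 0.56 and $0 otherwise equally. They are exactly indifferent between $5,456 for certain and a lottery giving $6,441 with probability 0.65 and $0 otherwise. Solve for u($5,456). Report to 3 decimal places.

First, u($6,441) = 0.56·u($10,000) + 0.44·u($0) = 0.56.
Chaining: u($5,456) = 0.65·0.56 + 0.35·0.00 = 0.3640.

0.364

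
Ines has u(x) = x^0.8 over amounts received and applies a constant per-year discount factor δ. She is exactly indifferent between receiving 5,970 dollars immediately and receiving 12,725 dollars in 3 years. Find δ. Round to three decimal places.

Equating discounted utilities: u(5970) = δ^3·u(12725) ⇒ δ^3 = u(5970)/u(12725).
Since u(x) = x^0.8, δ^3 = (5970/12725)^0.8 = 0.46916^0.8 = 0.54582.
So δ = 0.54582^(1/3) ≈ 0.817.

δ ≈ 0.817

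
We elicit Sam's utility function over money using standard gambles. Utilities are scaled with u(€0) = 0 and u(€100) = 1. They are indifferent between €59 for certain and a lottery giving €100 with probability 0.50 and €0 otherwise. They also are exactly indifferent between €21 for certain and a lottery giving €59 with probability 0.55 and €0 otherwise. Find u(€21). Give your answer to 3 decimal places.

The first gamble pins u(€59): it must equal 0.50·1 + 0.50·0 = 0.50.
Chaining: u(€21) = 0.55·0.50 + 0.45·0.00 = 0.2750.

0.275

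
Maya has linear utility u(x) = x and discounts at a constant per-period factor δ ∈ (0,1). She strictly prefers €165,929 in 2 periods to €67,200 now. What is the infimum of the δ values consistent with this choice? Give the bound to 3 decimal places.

The preference means 67200 < δ^2·165929.
So δ^2 > 67200/165929 = 0.40499; taking the square root of both positive sides preserves the inequality.
δ > (67200/165929)^(1/2) ≈ 0.636.

δ > 0.636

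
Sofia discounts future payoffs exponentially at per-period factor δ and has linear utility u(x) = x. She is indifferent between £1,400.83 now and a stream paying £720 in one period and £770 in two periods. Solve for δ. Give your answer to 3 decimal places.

δ ≈ 0.960

Equating present values: 1400.83 = 720δ + 770δ².
That is, 770δ² + 720δ − 1400.83 = 0, a quadratic in δ.
The positive root is δ = [−720 + √(720² + 4·770·1400.83)] / (2·770) = (−720 + 2198.399)/1540 ≈ 0.960.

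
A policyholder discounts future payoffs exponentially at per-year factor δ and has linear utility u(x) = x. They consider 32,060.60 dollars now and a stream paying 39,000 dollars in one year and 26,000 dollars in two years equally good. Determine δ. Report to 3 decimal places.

Present value of the stream is 39000·δ + 26000·δ². Indifference gives 39000δ + 26000δ² = 32060.60.
Rearranged: 26000δ² + 39000δ − 32060.60 = 0.
By the quadratic formula (taking the positive root), δ = (−39000 + √4855302400.00) / 52000 ≈ 0.590.

δ ≈ 0.590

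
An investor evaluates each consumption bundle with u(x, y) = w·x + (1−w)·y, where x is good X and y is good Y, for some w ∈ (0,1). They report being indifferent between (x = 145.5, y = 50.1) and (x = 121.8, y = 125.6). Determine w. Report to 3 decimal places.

u(145.5,50.1) = u(121.8,125.6) means w·145.5 + (1−w)·50.1 = w·121.8 + (1−w)·125.6.
Rearranging, 23.7·w − 75.5·(1−w) = 0.
Hence w = 75.5/(23.7+75.5) = 75.5/99.2 = 0.761.

w = 0.761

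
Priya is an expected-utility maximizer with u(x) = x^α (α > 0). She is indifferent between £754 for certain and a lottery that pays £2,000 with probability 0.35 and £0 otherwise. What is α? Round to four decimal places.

EU(lottery) = 0.35·2000^α + 0.65·0 = 0.35·2000^α.
Indifference: 754^α = 0.35·2000^α, so (754/2000)^α = 0.35.
α = ln(0.35) / ln(754/2000) = -1.0498221/-0.9755101 ≈ 1.0762.

α ≈ 1.0762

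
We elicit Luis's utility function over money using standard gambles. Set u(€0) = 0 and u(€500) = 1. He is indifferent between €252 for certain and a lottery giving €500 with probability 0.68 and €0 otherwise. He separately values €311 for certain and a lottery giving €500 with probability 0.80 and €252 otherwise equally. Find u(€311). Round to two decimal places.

From the first indifference, u(€252) = 0.68·u(€500) + 0.32·u(€0) = 0.68·1 + 0.32·0 = 0.68.
Then u(€311) = 0.80·u(€500) + 0.20·u(€252) = 0.80·1.00 + 0.20·0.68 = 0.9360.

0.94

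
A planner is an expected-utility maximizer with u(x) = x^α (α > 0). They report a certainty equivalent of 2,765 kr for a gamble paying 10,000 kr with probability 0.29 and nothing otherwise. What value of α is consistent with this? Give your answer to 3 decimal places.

EU(lottery) = 0.29·10000^α + 0.71·0 = 0.29·10000^α.
Setting u(2765) equal to that: 2765^α = 0.29·10000^α ⇒ (2765/10000)^α = 0.29.
Take logs: α = ln 0.29 / ln(2765/10000) ≈ 0.96292.

α ≈ 0.963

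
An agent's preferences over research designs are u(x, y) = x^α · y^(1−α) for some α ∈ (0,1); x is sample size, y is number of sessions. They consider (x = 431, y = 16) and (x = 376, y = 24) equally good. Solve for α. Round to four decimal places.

Indifference: 431^α · 16^(1−α) = 376^α · 24^(1−α).
Rearrange to (431/376)^α = (24/16)^(1−α) and take logs: α·0.1365189 = (1−α)·0.4054651.
So α/(1−α) = (0.4054651)/(0.1365189) = 2.9700291, and α = 2.9700291/3.9700291 ≈ 0.7481.

α ≈ 0.7481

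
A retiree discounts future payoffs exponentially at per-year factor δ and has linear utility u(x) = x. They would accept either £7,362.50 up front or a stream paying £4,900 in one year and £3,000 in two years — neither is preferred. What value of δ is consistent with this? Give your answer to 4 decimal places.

The stream is worth 4900δ + 3000δ² today, so 4900δ + 3000δ² = 7362.50.
Rearranged: 3000δ² + 4900δ − 7362.50 = 0.
By the quadratic formula (taking the positive root), δ = (−4900 + √112360000.00) / 6000 ≈ 0.9500.

δ ≈ 0.9500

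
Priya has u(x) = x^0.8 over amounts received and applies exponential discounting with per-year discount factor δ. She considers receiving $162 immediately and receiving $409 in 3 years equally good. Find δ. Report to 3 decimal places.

δ ≈ 0.781

The payoff in 3 years is discounted by δ^3, so u(162) = δ^3·u(409) and δ^3 = u(162)/u(409).
Since u(x) = x^0.8, δ^3 = (162/409)^0.8 = 0.39609^0.8 = 0.47669.
So δ = 0.47669^(1/3) ≈ 0.781.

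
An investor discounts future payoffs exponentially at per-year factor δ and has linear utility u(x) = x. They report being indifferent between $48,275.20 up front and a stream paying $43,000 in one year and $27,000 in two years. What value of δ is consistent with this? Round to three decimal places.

δ ≈ 0.760

The stream is worth 43000δ + 27000δ² today, so 43000δ + 27000δ² = 48275.20.
So 27000δ² + 43000δ − 48275.20 = 0.
δ = (−43000 + √(43000² + 4·27000·48275.20)) / (2·27000) = (−43000 + √7062721600.00) / 54000 ≈ 0.760.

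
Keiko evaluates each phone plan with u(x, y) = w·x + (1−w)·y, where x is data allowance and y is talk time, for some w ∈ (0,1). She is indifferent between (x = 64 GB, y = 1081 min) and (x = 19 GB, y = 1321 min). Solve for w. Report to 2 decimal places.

Indifference: w·64 + (1−w)·1081 = w·19 + (1−w)·1321.
Rearranging, 45·w − 240·(1−w) = 0.
So w/(1−w) = 240/45 = 5.3333, giving w = 240/(45+240) = 0.84.

w = 0.84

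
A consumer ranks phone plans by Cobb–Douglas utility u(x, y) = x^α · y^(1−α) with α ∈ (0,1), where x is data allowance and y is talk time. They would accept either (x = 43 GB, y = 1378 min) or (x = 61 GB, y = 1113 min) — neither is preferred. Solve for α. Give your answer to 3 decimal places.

α ≈ 0.379

Set the two utilities equal: 43^α·1378^(1−α) = 61^α·1113^(1−α).
Rearrange to (43/61)^α = (1113/1378)^(1−α) and take logs: α·-0.349674 = (1−α)·-0.213574.
With A = -0.349674 and B = -0.213574: α·A = (1−α)·B, so α = B/(A+B) = -0.213574/-0.563248 ≈ 0.379.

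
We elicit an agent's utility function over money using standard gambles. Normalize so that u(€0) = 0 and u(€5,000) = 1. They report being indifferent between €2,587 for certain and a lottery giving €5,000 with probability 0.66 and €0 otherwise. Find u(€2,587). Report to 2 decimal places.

By the standard-gamble method, u(€2,587) is just the indifference probability on the best outcome: 0.66.

0.66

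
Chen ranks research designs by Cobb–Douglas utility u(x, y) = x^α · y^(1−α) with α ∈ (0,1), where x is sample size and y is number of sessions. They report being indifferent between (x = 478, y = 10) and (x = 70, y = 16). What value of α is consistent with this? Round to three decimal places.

Set the two utilities equal: 478^α·10^(1−α) = 70^α·16^(1−α).
Taking logs: α·ln 478 + (1−α)·ln 10 = α·ln 70 + (1−α)·ln 16, i.e. α·1.921115 = (1−α)·0.470004.
Thus α·(2.391119) = 0.470004, so α = 0.470004/2.391119 ≈ 0.197.

α ≈ 0.197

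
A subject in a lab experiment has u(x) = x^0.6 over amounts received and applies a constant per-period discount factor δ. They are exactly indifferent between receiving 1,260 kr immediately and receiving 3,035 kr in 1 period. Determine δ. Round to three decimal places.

The payoff in 1 period is discounted by δ, so u(1260) = δ·u(3035) and δ = u(1260)/u(3035).
Since u(x) = x^0.6, δ = (1260/3035)^0.6 = 0.41516^0.6 = 0.59010.

δ ≈ 0.590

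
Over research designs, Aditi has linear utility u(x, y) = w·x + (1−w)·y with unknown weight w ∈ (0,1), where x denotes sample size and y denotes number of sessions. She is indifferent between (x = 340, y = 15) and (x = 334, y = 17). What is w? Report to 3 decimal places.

Indifference: w·340 + (1−w)·15 = w·334 + (1−w)·17.
Rearranging, 6·w − 2·(1−w) = 0.
So w/(1−w) = 2/6 = 0.3333, giving w = 2/(6+2) = 0.250.

w = 0.250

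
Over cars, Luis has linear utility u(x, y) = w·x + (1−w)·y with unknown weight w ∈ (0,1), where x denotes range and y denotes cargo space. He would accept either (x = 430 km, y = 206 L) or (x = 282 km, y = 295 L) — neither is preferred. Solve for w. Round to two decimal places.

Equating utilities: w·430 + (1−w)·206 = w·282 + (1−w)·295.
Collecting terms: w·148 = (1−w)·89.
Hence w = 89/(148+89) = 89/237 = 0.38.

w = 0.38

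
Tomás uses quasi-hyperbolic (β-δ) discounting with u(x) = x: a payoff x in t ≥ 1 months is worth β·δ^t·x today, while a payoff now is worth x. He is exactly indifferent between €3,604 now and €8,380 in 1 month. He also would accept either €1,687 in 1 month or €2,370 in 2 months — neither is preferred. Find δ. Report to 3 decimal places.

δ ≈ 0.712

Both payoffs in the second observation are in the future, so β drops out: δ^1·1687 = δ^2·2370 ⇒ δ = 1687/2370 = 0.71181.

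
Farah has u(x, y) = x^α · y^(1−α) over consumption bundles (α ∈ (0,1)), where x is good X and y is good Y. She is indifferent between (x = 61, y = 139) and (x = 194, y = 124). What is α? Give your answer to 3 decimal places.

The Cobb–Douglas utilities coincide, so 61^α·139^(1−α) = 194^α·124^(1−α).
Taking logs: α·ln 61 + (1−α)·ln 139 = α·ln 194 + (1−α)·ln 124, i.e. α·-1.156984 = (1−α)·-0.114192.
Thus α·(-1.271176) = -0.114192, so α = -0.114192/-1.271176 ≈ 0.090.

α ≈ 0.090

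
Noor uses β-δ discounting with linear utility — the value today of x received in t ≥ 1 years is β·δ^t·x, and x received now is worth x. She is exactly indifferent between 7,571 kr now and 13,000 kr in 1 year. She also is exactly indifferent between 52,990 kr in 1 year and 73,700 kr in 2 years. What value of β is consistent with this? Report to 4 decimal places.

The second indifference involves only future payoffs, so β cancels: β·δ^1·52990 = β·δ^2·73700, giving δ = 52990/73700 = 0.71900.
Substituting δ into 7571 = β·δ·13000: β = 7571/(9346.947) ≈ 0.8100.

β ≈ 0.8100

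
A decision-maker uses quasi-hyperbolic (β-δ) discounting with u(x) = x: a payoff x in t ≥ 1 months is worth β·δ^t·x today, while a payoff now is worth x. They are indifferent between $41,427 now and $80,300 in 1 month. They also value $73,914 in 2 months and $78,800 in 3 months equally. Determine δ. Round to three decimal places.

δ ≈ 0.938

The second indifference involves only future payoffs, so β cancels: β·δ^2·73914 = β·δ^3·78800, giving δ = 73914/78800 = 0.93799.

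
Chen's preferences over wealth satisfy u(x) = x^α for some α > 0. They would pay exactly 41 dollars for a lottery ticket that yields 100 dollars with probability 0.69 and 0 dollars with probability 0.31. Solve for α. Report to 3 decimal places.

The lottery's expected utility is 0.69·u(100) + 0.31·u(0) = 0.69·100^α (since u(0) = 0 for α > 0).
Setting u(41) equal to that: 41^α = 0.69·100^α ⇒ (41/100)^α = 0.69.
α = ln(0.69) / ln(41/100) = -0.371064/-0.891598 ≈ 0.416.

α ≈ 0.416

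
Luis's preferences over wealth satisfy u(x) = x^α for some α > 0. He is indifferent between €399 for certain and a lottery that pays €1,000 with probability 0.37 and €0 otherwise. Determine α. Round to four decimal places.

The lottery's expected utility is 0.37·u(1000) + 0.63·u(0) = 0.37·1000^α (since u(0) = 0 for α > 0).
Indifference: 399^α = 0.37·1000^α, so (399/1000)^α = 0.37.
Taking logs: α·ln(399/1000) = ln(0.37), so α = -0.9942523 / -0.9187939 ≈ 1.0821.

α ≈ 1.0821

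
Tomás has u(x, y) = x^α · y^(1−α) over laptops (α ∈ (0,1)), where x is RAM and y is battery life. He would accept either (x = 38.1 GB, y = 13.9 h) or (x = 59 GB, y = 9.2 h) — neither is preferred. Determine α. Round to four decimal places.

The Cobb–Douglas utilities coincide, so 38.1^α·13.9^(1−α) = 59^α·9.2^(1−α).
(38.1/59)^α = (9.2/13.9)^(1−α); take logs: α·ln(38.1/59) = (1−α)·ln(9.2/13.9), i.e. α·-0.4373232 = (1−α)·-0.4126854.
So α/(1−α) = (-0.4126854)/(-0.4373232) = 0.9436623, and α = 0.9436623/1.9436623 ≈ 0.4855.

α ≈ 0.4855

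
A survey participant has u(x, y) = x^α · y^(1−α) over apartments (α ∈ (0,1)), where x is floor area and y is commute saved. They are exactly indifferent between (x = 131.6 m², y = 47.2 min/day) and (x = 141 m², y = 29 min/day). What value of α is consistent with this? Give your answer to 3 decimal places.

Indifference: 131.6^α · 47.2^(1−α) = 141^α · 29^(1−α).
Rearrange to (131.6/141)^α = (29/47.2)^(1−α) and take logs: α·-0.068993 = (1−α)·-0.487098.
Thus α·(-0.556091) = -0.487098, so α = -0.487098/-0.556091 ≈ 0.876.

α ≈ 0.876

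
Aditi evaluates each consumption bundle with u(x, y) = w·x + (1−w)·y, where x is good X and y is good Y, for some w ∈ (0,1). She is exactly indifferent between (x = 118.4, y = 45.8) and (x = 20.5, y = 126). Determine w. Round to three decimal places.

u(118.4,45.8) = u(20.5,126) means w·118.4 + (1−w)·45.8 = w·20.5 + (1−w)·126.
w·(118.4−20.5) = (1−w)·(126−45.8), i.e. w·97.9 = (1−w)·80.2.
So w/(1−w) = 80.2/97.9 = 0.8192, giving w = 80.2/(97.9+80.2) = 0.450.

w = 0.450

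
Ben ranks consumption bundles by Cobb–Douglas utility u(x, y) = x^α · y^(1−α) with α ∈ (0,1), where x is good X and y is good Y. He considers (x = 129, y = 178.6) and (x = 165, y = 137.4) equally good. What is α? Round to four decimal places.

α ≈ 0.5159

Indifference: 129^α · 178.6^(1−α) = 165^α · 137.4^(1−α).
(129/165)^α = (137.4/178.6)^(1−α); take logs: α·ln(129/165) = (1−α)·ln(137.4/178.6), i.e. α·-0.2461331 = (1−α)·-0.2622523.
Thus α·(-0.5083854) = -0.2622523, so α = -0.2622523/-0.5083854 ≈ 0.5159.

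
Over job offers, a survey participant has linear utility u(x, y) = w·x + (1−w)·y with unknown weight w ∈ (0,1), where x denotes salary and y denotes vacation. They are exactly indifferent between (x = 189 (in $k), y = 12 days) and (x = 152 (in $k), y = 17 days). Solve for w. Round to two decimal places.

w = 0.12

u(189,12) = u(152,17) means w·189 + (1−w)·12 = w·152 + (1−w)·17.
Rearranging, 37·w − 5·(1−w) = 0.
So w/(1−w) = 5/37 = 0.1351, giving w = 5/(37+5) = 0.12.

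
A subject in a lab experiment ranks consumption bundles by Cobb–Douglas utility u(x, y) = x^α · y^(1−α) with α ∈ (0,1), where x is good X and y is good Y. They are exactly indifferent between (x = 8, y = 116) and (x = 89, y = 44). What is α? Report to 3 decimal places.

α ≈ 0.287

Set the two utilities equal: 8^α·116^(1−α) = 89^α·44^(1−α).
Rearrange to (8/89)^α = (44/116)^(1−α) and take logs: α·-2.409195 = (1−α)·-0.969401.
With A = -2.409195 and B = -0.969401: α·A = (1−α)·B, so α = B/(A+B) = -0.969401/-3.378596 ≈ 0.287.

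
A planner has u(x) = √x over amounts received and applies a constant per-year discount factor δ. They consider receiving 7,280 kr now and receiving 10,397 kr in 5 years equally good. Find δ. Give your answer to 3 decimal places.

δ ≈ 0.965

The payoff in 5 years is discounted by δ^5, so u(7280) = δ^5·u(10397) and δ^5 = u(7280)/u(10397).
Since u(x) = √x, δ^5 = √(7280/10397) = 0.83678.
Taking the 5th root: δ = 0.83678^(1/5) ≈ 0.965.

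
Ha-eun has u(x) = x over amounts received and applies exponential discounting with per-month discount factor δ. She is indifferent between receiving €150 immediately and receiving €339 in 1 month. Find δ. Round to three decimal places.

Indifference means u(150) = δ · u(339), so δ = u(150)/u(339).
With u(x) = x: δ = 150/339 = 0.44248.

δ ≈ 0.442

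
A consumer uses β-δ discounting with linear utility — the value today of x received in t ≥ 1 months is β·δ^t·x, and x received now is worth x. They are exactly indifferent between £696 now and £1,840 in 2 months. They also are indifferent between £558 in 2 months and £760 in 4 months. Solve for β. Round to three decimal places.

From the later pair, β·δ^2·558 = β·δ^4·760; dividing through, δ^2 = 558/760 = 0.73421, so δ = 0.85686.
The first indifference: 696 = β·δ^2·1840, so β = 696/(δ^2·1840) = 696/(0.73421·1840) ≈ 0.515.

β ≈ 0.515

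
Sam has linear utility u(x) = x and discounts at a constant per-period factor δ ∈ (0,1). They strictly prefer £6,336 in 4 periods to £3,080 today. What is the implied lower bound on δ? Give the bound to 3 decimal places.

δ > 0.835

Under u(x) = x this choice says 3080 < δ^4·6336.
Hence δ^4 > 3080/6336 = 0.48611, and x ↦ x^(1/4) is increasing on (0,∞).
δ > (3080/6336)^(1/4) ≈ 0.835.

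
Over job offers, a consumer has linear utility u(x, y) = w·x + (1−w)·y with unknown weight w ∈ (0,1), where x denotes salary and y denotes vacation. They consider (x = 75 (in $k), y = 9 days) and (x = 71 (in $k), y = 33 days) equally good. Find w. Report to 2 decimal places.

Indifference: w·75 + (1−w)·9 = w·71 + (1−w)·33.
Rearranging, 4·w − 24·(1−w) = 0.
So w/(1−w) = 24/4 = 6.0000, giving w = 24/(4+24) = 0.86.

w = 0.86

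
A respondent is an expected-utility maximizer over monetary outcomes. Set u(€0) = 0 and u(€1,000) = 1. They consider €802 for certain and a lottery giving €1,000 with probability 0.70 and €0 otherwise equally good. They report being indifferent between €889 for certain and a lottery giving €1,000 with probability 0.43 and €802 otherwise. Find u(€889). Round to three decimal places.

From the first indifference, u(€802) = 0.70·u(€1,000) + 0.30·u(€0) = 0.70·1 + 0.30·0 = 0.70.
Chaining: u(€889) = 0.43·1.00 + 0.57·0.70 = 0.8290.

0.829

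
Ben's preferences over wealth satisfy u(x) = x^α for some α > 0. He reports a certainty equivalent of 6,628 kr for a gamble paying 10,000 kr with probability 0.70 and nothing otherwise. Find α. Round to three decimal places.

EU(lottery) = 0.70·10000^α + 0.30·0 = 0.70·10000^α.
Equating: 6628^α = 0.70·10000^α, i.e. 0.6628^α = 0.70.
Taking logs: α·ln(6628/10000) = ln(0.70), so α = -0.356675 / -0.411282 ≈ 0.867.

α ≈ 0.867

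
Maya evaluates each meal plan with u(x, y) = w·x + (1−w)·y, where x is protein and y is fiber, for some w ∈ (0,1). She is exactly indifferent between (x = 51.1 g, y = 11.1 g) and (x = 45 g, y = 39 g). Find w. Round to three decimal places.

Indifference: w·51.1 + (1−w)·11.1 = w·45 + (1−w)·39.
Collecting terms: w·6.1 = (1−w)·27.9.
Hence w = 27.9/(6.1+27.9) = 27.9/34 = 0.821.

w = 0.821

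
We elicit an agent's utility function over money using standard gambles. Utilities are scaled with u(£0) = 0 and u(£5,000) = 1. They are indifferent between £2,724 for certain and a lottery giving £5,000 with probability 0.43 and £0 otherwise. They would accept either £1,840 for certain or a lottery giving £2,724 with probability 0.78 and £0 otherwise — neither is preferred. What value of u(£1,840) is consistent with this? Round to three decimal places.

0.335

First, u(£2,724) = 0.43·u(£5,000) + 0.57·u(£0) = 0.43.
The second indifference gives u(£1,840) = 0.78·u(£2,724) + 0.22·u(£0) = 0.78·0.43 + 0.22·0.00 = 0.3354.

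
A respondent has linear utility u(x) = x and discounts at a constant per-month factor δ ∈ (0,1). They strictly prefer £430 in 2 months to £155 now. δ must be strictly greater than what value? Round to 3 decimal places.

δ > 0.600

The preference means 155 < δ^2·430.
Hence δ^2 > 155/430 = 0.36047, and x ↦ x^(1/2) is increasing on (0,∞).
δ > (155/430)^(1/2) ≈ 0.600.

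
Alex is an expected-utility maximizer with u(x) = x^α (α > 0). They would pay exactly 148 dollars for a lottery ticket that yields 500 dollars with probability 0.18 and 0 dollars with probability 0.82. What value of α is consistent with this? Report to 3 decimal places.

EU(lottery) = 0.18·500^α + 0.82·0 = 0.18·500^α.
Setting u(148) equal to that: 148^α = 0.18·500^α ⇒ (148/500)^α = 0.18.
Take logs: α = ln 0.18 / ln(148/500) ≈ 1.40858.

α ≈ 1.409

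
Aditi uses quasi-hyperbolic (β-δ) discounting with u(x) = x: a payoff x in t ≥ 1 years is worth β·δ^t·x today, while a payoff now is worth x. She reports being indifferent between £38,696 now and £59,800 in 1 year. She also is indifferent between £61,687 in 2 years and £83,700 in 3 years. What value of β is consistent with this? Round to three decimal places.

β ≈ 0.878

Both payoffs in the second observation are in the future, so β drops out: δ^2·61687 = δ^3·83700 ⇒ δ = 61687/83700 = 0.73700.
Now use the now-vs-future pair: 38696 = β·δ·59800 gives β = 38696/(0.73700·59800) ≈ 0.878.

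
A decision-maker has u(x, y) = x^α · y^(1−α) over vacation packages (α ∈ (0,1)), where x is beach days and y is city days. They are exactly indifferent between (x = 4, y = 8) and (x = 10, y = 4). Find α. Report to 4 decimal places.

α ≈ 0.4307

Indifference: 4^α · 8^(1−α) = 10^α · 4^(1−α).
Rearrange to (4/10)^α = (4/8)^(1−α) and take logs: α·-0.9162907 = (1−α)·-0.6931472.
So α/(1−α) = (-0.6931472)/(-0.9162907) = 0.7564708, and α = 0.7564708/1.7564708 ≈ 0.4307.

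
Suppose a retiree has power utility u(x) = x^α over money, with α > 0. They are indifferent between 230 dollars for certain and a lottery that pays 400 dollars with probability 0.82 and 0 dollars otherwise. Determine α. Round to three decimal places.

α ≈ 0.359

EU(lottery) = 0.82·400^α + 0.18·0 = 0.82·400^α.
Equating: 230^α = 0.82·400^α, i.e. 0.5750^α = 0.82.
α = ln(0.82) / ln(230/400) = -0.198451/-0.553385 ≈ 0.359.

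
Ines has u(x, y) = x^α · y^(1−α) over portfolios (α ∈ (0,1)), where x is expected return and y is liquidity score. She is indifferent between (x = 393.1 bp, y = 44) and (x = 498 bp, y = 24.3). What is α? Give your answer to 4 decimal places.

Indifference: 393.1^α · 44^(1−α) = 498^α · 24.3^(1−α).
Rearrange to (393.1/498)^α = (24.3/44)^(1−α) and take logs: α·-0.2365360 = (1−α)·-0.5937133.
So α/(1−α) = (-0.5937133)/(-0.2365360) = 2.5100336, and α = 2.5100336/3.5100336 ≈ 0.7151.

α ≈ 0.7151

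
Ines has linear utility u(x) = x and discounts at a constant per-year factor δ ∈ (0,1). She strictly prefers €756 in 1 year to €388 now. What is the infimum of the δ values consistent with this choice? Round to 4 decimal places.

δ > 0.5132

Under u(x) = x this choice says 388 < δ·756.
So δ > 388/756 = 0.51323.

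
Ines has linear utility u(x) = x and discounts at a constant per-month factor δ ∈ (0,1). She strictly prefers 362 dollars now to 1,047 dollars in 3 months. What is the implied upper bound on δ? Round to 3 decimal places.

Comparing present values: 362 > δ^3·1047.
So δ^3 < 362/1047 = 0.34575; taking the cube root of both positive sides preserves the inequality.
δ < 0.34575^(1/3) = 0.702.

δ < 0.702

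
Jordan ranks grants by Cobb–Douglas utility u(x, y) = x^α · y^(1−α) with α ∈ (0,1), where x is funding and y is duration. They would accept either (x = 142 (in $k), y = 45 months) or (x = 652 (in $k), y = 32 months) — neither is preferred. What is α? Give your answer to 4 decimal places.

The Cobb–Douglas utilities coincide, so 142^α·45^(1−α) = 652^α·32^(1−α).
Rearrange to (142/652)^α = (32/45)^(1−α) and take logs: α·-1.5242175 = (1−α)·-0.3409266.
Thus α·(-1.8651441) = -0.3409266, so α = -0.3409266/-1.8651441 ≈ 0.1828.

α ≈ 0.1828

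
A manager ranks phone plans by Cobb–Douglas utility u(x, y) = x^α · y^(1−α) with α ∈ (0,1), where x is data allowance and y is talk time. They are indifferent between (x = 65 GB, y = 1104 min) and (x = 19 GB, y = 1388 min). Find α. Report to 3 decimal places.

Set the two utilities equal: 65^α·1104^(1−α) = 19^α·1388^(1−α).
Taking logs: α·ln 65 + (1−α)·ln 1104 = α·ln 19 + (1−α)·ln 1388, i.e. α·1.229948 = (1−α)·0.228924.
Thus α·(1.458872) = 0.228924, so α = 0.228924/1.458872 ≈ 0.157.

α ≈ 0.157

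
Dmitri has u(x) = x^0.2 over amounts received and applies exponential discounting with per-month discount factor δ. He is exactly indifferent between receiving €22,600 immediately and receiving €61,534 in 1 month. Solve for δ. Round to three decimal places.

Equating discounted utilities: u(22600) = δ·u(61534) ⇒ δ = u(22600)/u(61534).
Since u(x) = x^0.2, δ = (22600/61534)^0.2 = 0.36728^0.2 = 0.81846.

δ ≈ 0.818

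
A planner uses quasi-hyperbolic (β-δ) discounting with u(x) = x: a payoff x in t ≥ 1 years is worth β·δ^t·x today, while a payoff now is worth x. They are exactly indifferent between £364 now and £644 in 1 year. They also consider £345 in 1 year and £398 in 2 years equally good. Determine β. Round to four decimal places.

From the later pair, β·δ^1·345 = β·δ^2·398; dividing through, δ = 345/398 = 0.86683.
Now use the now-vs-future pair: 364 = β·δ·644 gives β = 364/(0.86683·644) ≈ 0.6520.

β ≈ 0.6520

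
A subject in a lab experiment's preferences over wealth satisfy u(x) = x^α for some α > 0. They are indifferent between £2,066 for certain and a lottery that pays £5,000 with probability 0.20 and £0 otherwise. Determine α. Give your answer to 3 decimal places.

α ≈ 1.821

EU(lottery) = 0.20·5000^α + 0.80·0 = 0.20·5000^α.
Setting u(2066) equal to that: 2066^α = 0.20·5000^α ⇒ (2066/5000)^α = 0.20.
Taking logs: α·ln(2066/5000) = ln(0.20), so α = -1.609438 / -0.883824 ≈ 1.821.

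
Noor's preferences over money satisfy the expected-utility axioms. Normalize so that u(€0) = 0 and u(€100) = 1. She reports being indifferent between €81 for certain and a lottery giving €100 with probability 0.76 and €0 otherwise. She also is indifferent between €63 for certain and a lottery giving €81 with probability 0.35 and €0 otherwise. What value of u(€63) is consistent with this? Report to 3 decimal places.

From the first indifference, u(€81) = 0.76·u(€100) + 0.24·u(€0) = 0.76·1 + 0.24·0 = 0.76.
The second indifference gives u(€63) = 0.35·u(€81) + 0.65·u(€0) = 0.35·0.76 + 0.65·0.00 = 0.2660.

0.266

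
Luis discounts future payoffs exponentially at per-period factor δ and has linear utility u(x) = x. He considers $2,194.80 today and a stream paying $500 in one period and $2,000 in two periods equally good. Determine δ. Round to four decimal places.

δ ≈ 0.9300

The stream is worth 500δ + 2000δ² today, so 500δ + 2000δ² = 2194.80.
Rearranged: 2000δ² + 500δ − 2194.80 = 0.
δ = (−500 + √(500² + 4·2000·2194.80)) / (2·2000) = (−500 + √17808400.00) / 4000 ≈ 0.9300.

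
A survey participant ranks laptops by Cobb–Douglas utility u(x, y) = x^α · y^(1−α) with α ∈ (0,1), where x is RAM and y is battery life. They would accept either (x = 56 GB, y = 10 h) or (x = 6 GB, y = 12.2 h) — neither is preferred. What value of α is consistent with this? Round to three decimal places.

The Cobb–Douglas utilities coincide, so 56^α·10^(1−α) = 6^α·12.2^(1−α).
Taking logs: α·ln 56 + (1−α)·ln 10 = α·ln 6 + (1−α)·ln 12.2, i.e. α·2.233592 = (1−α)·0.198851.
Thus α·(2.432443) = 0.198851, so α = 0.198851/2.432443 ≈ 0.082.

α ≈ 0.082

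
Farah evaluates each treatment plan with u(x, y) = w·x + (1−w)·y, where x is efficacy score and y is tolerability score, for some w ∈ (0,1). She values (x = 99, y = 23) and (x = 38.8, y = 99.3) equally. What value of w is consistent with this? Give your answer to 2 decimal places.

Equating utilities: w·99 + (1−w)·23 = w·38.8 + (1−w)·99.3.
w·(99−38.8) = (1−w)·(99.3−23), i.e. w·60.2 = (1−w)·76.3.
The marginal rate of substitution is 76.3/60.2, so w = 76.3/(60.2+76.3) = 0.56.

w = 0.56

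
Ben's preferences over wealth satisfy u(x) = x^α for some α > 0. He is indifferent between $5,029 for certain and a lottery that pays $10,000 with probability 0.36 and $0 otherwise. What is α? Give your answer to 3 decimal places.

α ≈ 1.486

The lottery's expected utility is 0.36·u(10000) + 0.64·u(0) = 0.36·10000^α (since u(0) = 0 for α > 0).
Equating: 5029^α = 0.36·10000^α, i.e. 0.5029^α = 0.36.
Taking logs: α·ln(5029/10000) = ln(0.36), so α = -1.021651 / -0.687364 ≈ 1.486.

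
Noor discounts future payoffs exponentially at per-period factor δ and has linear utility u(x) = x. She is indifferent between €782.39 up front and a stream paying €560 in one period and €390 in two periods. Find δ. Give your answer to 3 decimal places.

δ ≈ 0.870

The stream is worth 560δ + 390δ² today, so 560δ + 390δ² = 782.39.
So 390δ² + 560δ − 782.39 = 0.
By the quadratic formula (taking the positive root), δ = (−560 + √1534128.40) / 780 ≈ 0.870.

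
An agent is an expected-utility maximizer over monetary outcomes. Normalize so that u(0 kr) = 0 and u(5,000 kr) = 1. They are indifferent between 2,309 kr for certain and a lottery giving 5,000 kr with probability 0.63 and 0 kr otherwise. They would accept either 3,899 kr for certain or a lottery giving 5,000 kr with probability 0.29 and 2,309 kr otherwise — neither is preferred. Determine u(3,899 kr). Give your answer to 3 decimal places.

0.737

From the first indifference, u(2,309 kr) = 0.63·u(5,000 kr) + 0.37·u(0 kr) = 0.63·1 + 0.37·0 = 0.63.
The second indifference gives u(3,899 kr) = 0.29·u(5,000 kr) + 0.71·u(2,309 kr) = 0.29·1.00 + 0.71·0.63 = 0.7373.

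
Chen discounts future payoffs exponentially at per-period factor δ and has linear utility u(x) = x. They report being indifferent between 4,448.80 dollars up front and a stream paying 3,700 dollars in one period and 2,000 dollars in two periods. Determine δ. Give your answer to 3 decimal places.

Present value of the stream is 3700·δ + 2000·δ². Indifference gives 3700δ + 2000δ² = 4448.80.
Rearranged: 2000δ² + 3700δ − 4448.80 = 0.
The positive root is δ = [−3700 + √(3700² + 4·2000·4448.80)] / (2·2000) = (−3700 + 7020.000)/4000 ≈ 0.830.

δ ≈ 0.830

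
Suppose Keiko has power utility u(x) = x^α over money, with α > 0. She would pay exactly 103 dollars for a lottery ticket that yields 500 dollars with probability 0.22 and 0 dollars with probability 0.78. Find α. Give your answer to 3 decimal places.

α ≈ 0.958

Since u(0) = 0, the lottery's EU is 0.22·500^α.
Setting u(103) equal to that: 103^α = 0.22·500^α ⇒ (103/500)^α = 0.22.
α = ln(0.22) / ln(103/500) = -1.514128/-1.579879 ≈ 0.958.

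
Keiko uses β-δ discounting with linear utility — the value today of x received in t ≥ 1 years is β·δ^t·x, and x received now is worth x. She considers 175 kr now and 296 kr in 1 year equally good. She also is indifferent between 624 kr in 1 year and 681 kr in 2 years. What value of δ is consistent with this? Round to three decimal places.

From the later pair, β·δ^1·624 = β·δ^2·681; dividing through, δ = 624/681 = 0.91630.

δ ≈ 0.916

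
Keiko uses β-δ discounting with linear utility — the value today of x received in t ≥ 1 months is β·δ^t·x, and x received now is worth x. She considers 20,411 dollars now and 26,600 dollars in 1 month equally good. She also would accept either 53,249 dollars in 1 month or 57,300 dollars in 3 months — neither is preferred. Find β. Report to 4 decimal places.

β ≈ 0.7960

From the later pair, β·δ^1·53249 = β·δ^3·57300; dividing through, δ^2 = 53249/57300 = 0.92930, so δ = 0.96400.
Now use the now-vs-future pair: 20411 = β·δ·26600 gives β = 20411/(0.96400·26600) ≈ 0.7960.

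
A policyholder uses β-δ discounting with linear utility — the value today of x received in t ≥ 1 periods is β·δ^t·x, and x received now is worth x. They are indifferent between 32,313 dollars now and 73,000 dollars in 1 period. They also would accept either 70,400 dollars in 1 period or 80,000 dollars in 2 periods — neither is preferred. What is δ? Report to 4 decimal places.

From the later pair, β·δ^1·70400 = β·δ^2·80000; dividing through, δ = 70400/80000 = 0.88000.

δ ≈ 0.8800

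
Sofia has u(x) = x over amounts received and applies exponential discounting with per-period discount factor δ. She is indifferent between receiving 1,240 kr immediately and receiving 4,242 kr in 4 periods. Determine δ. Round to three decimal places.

δ ≈ 0.735

Equating discounted utilities: u(1240) = δ^4·u(4242) ⇒ δ^4 = u(1240)/u(4242).
With u(x) = x: δ^4 = 1240/4242 = 0.29231.
So δ = 0.29231^(1/4) ≈ 0.735.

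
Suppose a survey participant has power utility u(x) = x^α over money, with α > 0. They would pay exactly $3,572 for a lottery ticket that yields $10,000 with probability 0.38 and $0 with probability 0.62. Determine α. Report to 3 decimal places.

EU(lottery) = 0.38·10000^α + 0.62·0 = 0.38·10000^α.
Setting u(3572) equal to that: 3572^α = 0.38·10000^α ⇒ (3572/10000)^α = 0.38.
α = ln(0.38) / ln(3572/10000) = -0.967584/-1.029459 ≈ 0.940.

α ≈ 0.940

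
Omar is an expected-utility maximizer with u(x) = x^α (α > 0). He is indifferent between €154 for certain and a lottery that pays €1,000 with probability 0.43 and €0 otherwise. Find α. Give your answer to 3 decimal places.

α ≈ 0.451

The lottery's expected utility is 0.43·u(1000) + 0.57·u(0) = 0.43·1000^α (since u(0) = 0 for α > 0).
Indifference: 154^α = 0.43·1000^α, so (154/1000)^α = 0.43.
Taking logs: α·ln(154/1000) = ln(0.43), so α = -0.843970 / -1.870803 ≈ 0.451.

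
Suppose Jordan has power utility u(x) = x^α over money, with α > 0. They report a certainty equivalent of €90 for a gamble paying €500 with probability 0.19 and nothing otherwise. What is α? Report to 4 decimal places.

α ≈ 0.9685

Since u(0) = 0, the lottery's EU is 0.19·500^α.
Indifference: 90^α = 0.19·500^α, so (90/500)^α = 0.19.
α = ln(0.19) / ln(90/500) = -1.6607312/-1.7147984 ≈ 0.9685.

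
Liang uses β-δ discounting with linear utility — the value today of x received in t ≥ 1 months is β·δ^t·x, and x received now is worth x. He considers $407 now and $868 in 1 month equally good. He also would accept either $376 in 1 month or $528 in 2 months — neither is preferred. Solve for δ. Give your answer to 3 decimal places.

Both payoffs in the second observation are in the future, so β drops out: δ^1·376 = δ^2·528 ⇒ δ = 376/528 = 0.71212.

δ ≈ 0.712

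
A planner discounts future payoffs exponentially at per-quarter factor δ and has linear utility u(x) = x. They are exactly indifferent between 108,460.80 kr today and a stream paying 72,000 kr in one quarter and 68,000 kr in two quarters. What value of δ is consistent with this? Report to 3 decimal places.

The stream is worth 72000δ + 68000δ² today, so 72000δ + 68000δ² = 108460.80.
Rearranged: 68000δ² + 72000δ − 108460.80 = 0.
The positive root is δ = [−72000 + √(72000² + 4·68000·108460.80)] / (2·68000) = (−72000 + 186240.000)/136000 ≈ 0.840.

δ ≈ 0.840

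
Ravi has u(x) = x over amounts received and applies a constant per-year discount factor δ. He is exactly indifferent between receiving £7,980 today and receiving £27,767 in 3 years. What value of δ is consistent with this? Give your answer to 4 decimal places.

Indifference means u(7980) = δ^3 · u(27767), so δ^3 = u(7980)/u(27767).
With u(x) = x: δ^3 = 7980/27767 = 0.28739.
Taking the cube root: δ = 0.28739^(1/3) ≈ 0.6599.

δ ≈ 0.6599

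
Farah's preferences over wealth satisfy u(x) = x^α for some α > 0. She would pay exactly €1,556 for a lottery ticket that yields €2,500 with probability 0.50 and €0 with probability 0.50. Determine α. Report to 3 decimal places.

α ≈ 1.462

Since u(0) = 0, the lottery's EU is 0.50·2500^α.
Setting u(1556) equal to that: 1556^α = 0.50·2500^α ⇒ (1556/2500)^α = 0.50.
Taking logs: α·ln(1556/2500) = ln(0.50), so α = -0.693147 / -0.474172 ≈ 1.462.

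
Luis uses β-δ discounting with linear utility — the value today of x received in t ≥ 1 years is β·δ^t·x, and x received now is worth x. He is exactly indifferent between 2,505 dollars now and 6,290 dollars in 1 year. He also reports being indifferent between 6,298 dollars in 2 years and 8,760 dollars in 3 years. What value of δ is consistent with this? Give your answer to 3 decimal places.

δ ≈ 0.719

The second indifference involves only future payoffs, so β cancels: β·δ^2·6298 = β·δ^3·8760, giving δ = 6298/8760 = 0.71895.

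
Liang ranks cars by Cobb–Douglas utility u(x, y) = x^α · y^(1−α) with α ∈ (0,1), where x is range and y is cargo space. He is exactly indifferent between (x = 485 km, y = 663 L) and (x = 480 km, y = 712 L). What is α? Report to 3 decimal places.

Set the two utilities equal: 485^α·663^(1−α) = 480^α·712^(1−α).
(485/480)^α = (712/663)^(1−α); take logs: α·ln(485/480) = (1−α)·ln(712/663), i.e. α·0.010363 = (1−α)·0.071303.
With A = 0.010363 and B = 0.071303: α·A = (1−α)·B, so α = B/(A+B) = 0.071303/0.081666 ≈ 0.873.

α ≈ 0.873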